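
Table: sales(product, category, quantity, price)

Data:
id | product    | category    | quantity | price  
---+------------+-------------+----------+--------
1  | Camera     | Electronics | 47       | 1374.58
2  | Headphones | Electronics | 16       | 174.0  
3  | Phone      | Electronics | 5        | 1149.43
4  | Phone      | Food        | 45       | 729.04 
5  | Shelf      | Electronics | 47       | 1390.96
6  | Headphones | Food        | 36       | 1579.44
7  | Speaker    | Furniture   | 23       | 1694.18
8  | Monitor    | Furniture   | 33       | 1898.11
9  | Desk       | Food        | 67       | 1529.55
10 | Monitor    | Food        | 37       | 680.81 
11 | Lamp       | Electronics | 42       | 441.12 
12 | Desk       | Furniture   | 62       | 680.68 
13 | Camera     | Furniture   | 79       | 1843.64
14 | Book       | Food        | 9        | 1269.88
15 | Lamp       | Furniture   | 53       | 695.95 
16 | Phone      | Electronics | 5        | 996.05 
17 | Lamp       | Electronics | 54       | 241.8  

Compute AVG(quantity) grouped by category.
SELECT category, AVG(quantity) as result
FROM sales
GROUP BY category

Result:
  Electronics: 30.86
  Food: 38.80
  Furniture: 50.00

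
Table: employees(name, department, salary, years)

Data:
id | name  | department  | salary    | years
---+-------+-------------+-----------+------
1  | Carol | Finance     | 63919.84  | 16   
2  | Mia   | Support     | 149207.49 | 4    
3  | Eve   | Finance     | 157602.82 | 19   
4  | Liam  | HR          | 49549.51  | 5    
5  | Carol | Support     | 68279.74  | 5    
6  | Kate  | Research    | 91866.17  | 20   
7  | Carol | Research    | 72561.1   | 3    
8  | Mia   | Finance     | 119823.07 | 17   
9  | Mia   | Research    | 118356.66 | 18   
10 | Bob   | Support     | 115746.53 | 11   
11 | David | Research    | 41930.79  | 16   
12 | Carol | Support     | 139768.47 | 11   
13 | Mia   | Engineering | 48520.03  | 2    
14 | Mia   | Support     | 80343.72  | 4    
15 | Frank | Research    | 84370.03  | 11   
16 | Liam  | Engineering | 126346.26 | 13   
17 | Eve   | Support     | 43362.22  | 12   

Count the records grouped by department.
SELECT department, COUNT(*) as count
FROM employees
GROUP BY department

Result:
  Engineering: 2
  Finance: 3
  HR: 1
  Research: 5
  Support: 6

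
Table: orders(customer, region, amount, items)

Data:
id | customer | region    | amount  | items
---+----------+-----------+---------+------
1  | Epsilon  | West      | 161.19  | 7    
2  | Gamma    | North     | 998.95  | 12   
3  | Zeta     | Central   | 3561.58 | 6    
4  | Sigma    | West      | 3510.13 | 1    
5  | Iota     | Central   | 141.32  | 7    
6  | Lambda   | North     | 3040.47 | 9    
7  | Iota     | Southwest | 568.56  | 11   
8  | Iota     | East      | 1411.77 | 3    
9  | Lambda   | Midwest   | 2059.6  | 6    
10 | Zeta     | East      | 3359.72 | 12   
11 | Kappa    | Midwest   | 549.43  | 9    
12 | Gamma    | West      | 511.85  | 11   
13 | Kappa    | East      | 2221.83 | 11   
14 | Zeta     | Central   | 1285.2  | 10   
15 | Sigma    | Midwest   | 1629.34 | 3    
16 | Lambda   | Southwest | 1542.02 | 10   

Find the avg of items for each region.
SELECT region, AVG(items) as result
FROM orders
GROUP BY region

Result:
  Central: 7.67
  East: 8.67
  Midwest: 6.00
  North: 10.50
  Southwest: 10.50
  West: 6.33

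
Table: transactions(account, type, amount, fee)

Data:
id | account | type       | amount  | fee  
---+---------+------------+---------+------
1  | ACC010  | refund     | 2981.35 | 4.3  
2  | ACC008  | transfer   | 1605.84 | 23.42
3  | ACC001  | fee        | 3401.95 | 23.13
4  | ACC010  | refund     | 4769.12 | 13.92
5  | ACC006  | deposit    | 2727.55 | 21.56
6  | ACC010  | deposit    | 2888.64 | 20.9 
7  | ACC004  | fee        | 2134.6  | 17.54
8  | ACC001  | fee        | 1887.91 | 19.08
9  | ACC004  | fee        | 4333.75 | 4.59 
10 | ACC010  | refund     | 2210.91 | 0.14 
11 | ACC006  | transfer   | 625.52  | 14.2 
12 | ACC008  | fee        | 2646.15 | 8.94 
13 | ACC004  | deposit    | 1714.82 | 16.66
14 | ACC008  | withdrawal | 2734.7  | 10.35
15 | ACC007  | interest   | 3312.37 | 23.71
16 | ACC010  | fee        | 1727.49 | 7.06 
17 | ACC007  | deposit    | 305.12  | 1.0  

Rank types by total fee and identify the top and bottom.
SELECT type, SUM(fee)
FROM transactions
GROUP BY type
ORDER BY SUM(fee)

All groups:
  withdrawal: 10.35
  refund: 18.36
  interest: 23.71
  transfer: 37.62
  deposit: 60.12
  fee: 80.34

Highest: fee (80.34)
Lowest: withdrawal (10.35)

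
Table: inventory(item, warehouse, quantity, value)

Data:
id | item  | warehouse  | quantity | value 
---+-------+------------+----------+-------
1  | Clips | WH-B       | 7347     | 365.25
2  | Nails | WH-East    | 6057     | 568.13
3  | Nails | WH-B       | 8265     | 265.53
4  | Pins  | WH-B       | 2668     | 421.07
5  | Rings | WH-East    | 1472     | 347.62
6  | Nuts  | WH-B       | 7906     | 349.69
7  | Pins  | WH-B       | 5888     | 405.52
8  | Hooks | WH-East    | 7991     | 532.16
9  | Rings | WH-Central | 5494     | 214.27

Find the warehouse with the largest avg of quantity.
SELECT warehouse, AVG(quantity) as val
FROM inventory
GROUP BY warehouse
ORDER BY val DESC
LIMIT 1

Result: WH-B with avg(quantity) = 6414.80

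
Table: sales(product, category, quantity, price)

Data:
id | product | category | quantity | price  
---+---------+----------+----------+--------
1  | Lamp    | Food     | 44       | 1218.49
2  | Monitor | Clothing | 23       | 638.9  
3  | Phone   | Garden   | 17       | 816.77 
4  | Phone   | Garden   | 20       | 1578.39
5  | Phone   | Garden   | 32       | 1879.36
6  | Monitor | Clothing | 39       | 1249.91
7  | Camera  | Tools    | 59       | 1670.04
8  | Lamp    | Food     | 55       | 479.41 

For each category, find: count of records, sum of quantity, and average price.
SELECT category,
       COUNT(*) as cnt,
       SUM(quantity) as total_quantity,
       AVG(price) as avg_price
FROM sales
GROUP BY category

Result:
  Clothing: 2 records, 62 total quantity, 944.41 avg price
  Food: 2 records, 99 total quantity, 848.95 avg price
  Garden: 3 records, 69 total quantity, 1424.84 avg price
  Tools: 1 records, 59 total quantity, 1670.04 avg price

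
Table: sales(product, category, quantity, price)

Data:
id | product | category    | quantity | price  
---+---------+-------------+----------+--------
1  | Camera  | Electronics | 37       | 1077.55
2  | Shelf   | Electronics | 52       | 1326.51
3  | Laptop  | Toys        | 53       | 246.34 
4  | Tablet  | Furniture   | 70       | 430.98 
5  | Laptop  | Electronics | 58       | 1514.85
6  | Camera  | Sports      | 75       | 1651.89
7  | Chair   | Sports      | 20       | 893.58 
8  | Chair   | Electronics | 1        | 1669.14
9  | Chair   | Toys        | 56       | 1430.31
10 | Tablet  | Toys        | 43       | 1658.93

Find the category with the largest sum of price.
SELECT category, SUM(price) as val
FROM sales
GROUP BY category
ORDER BY val DESC
LIMIT 1

Result: Electronics with sum(price) = 5588.05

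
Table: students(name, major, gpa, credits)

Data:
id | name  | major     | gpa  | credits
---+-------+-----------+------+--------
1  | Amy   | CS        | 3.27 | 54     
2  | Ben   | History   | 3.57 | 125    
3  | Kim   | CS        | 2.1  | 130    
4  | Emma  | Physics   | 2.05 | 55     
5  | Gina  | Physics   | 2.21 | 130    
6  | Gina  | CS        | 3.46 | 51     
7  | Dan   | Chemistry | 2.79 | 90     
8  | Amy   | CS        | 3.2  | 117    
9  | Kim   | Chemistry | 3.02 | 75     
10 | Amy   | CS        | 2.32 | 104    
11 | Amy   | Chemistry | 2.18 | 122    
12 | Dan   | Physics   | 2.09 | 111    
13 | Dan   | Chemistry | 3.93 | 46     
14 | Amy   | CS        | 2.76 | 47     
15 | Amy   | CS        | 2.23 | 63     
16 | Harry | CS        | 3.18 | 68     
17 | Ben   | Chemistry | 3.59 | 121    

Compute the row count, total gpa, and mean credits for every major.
SELECT major,
       COUNT(*) as cnt,
       SUM(gpa) as total_gpa,
       AVG(credits) as avg_credits
FROM students
GROUP BY major

Result:
  CS: 8 records, 22.52 total gpa, 79.25 avg credits
  Chemistry: 5 records, 15.51 total gpa, 90.80 avg credits
  History: 1 records, 3.57 total gpa, 125.00 avg credits
  Physics: 3 records, 6.35 total gpa, 98.67 avg credits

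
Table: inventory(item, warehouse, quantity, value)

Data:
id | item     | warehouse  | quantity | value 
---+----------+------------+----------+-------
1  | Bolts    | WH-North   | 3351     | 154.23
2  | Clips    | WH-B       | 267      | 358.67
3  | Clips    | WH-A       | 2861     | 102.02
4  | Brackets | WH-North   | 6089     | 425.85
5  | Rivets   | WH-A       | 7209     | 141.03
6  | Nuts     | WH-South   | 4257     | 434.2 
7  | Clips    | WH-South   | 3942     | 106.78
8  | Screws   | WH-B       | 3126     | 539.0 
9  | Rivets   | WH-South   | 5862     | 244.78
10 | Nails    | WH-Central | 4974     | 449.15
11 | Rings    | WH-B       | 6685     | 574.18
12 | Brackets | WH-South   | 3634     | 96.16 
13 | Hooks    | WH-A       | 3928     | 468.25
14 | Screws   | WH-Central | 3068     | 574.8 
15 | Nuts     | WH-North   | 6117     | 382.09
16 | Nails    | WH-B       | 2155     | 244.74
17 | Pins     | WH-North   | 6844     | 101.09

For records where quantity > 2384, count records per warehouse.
SELECT warehouse, COUNT(*)
FROM inventory
WHERE quantity > 2384
GROUP BY warehouse

Note: WHERE filters rows before grouping.

Result:
  WH-A: 3
  WH-B: 2
  WH-Central: 2
  WH-North: 4
  WH-South: 4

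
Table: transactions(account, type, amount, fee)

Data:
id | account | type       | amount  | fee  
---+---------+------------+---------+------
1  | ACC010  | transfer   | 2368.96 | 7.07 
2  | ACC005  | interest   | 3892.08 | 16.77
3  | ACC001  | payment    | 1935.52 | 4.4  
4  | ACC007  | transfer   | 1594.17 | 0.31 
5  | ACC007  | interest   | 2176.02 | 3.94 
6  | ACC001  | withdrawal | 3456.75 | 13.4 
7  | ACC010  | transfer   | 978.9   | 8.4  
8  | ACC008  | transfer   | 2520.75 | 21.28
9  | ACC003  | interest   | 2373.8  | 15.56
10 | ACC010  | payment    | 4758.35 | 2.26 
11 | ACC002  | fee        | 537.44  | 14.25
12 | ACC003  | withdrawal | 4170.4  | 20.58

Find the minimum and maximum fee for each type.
SELECT type, MIN(fee), MAX(fee)
FROM transactions
GROUP BY type

Result:
  fee: min=14.25, max=14.25
  interest: min=3.94, max=16.77
  payment: min=2.26, max=4.40
  transfer: min=0.31, max=21.28
  withdrawal: min=13.40, max=20.58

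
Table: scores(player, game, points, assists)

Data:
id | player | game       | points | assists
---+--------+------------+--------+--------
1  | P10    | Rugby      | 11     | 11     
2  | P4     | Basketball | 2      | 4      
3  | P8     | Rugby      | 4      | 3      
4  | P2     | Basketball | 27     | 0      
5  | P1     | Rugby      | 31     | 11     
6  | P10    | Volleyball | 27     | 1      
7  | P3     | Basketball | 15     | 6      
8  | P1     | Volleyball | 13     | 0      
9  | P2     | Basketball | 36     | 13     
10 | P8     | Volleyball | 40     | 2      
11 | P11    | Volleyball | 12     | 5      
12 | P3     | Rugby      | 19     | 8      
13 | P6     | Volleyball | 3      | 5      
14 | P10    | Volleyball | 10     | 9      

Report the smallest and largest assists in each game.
SELECT game, MIN(assists), MAX(assists)
FROM scores
GROUP BY game

Result:
  Basketball: min=0, max=13
  Rugby: min=3, max=11
  Volleyball: min=0, max=9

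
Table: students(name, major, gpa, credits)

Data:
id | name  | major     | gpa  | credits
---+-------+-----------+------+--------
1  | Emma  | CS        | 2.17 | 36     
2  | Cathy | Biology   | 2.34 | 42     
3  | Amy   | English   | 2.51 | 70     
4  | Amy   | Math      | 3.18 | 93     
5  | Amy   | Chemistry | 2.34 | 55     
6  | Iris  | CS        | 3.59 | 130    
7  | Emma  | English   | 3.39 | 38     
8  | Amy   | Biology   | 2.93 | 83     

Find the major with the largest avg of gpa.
SELECT major, AVG(gpa) as val
FROM students
GROUP BY major
ORDER BY val DESC
LIMIT 1

Result: Math with avg(gpa) = 3.18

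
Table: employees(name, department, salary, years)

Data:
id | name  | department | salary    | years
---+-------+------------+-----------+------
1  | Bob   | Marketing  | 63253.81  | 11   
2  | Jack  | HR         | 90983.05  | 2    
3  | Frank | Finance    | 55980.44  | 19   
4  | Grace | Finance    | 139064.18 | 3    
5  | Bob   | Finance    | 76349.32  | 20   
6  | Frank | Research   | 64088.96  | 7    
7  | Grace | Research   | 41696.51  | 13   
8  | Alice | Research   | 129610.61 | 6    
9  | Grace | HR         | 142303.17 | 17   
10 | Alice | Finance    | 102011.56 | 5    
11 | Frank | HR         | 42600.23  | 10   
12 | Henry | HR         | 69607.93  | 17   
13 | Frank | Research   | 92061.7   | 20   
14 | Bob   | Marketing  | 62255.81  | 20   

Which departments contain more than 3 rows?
SELECT department, COUNT(*) as cnt
FROM employees
GROUP BY department
HAVING COUNT(*) > 3

Result:
  Finance: 4
  HR: 4
  Research: 4

Note: HAVING filters groups after aggregation, WHERE filters rows before.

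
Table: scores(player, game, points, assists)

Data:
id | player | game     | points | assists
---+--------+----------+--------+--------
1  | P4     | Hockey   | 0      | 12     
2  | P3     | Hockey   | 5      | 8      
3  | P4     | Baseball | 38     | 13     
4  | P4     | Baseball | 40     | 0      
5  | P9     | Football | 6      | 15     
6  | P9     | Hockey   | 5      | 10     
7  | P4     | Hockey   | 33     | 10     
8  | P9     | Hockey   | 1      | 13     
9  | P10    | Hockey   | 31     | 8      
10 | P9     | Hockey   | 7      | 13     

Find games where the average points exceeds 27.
SELECT game, AVG(points)
FROM scores
GROUP BY game
HAVING AVG(points) > 27

Result:
  Baseball: avg=39.00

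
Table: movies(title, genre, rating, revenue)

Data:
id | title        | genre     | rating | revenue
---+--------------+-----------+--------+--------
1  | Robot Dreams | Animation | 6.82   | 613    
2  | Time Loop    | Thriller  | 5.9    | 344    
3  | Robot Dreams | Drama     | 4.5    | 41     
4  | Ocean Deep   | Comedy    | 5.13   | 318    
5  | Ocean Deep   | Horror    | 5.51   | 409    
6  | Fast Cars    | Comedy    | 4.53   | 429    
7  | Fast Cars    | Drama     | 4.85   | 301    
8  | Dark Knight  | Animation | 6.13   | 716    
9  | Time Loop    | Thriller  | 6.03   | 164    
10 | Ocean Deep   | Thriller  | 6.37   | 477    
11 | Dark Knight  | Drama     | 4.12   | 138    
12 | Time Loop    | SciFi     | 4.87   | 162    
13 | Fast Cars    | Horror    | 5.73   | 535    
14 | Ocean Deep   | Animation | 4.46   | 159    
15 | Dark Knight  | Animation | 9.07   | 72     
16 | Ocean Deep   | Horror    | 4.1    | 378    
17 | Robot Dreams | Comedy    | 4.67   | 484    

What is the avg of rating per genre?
SELECT genre, AVG(rating) as result
FROM movies
GROUP BY genre

Result:
  Animation: 6.62
  Comedy: 4.78
  Drama: 4.49
  Horror: 5.11
  SciFi: 4.87
  Thriller: 6.10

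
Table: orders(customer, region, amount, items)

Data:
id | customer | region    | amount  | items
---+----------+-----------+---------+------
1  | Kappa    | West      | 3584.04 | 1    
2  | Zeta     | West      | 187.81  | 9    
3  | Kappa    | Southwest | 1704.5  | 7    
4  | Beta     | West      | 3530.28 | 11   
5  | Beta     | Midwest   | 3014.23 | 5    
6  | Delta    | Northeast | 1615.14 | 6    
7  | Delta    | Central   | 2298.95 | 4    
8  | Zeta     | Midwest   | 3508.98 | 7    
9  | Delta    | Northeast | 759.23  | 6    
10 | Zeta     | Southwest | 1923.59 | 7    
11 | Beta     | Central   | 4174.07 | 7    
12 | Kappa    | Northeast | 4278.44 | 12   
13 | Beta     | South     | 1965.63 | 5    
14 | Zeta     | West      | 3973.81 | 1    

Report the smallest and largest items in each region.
SELECT region, MIN(items), MAX(items)
FROM orders
GROUP BY region

Result:
  Central: min=4, max=7
  Midwest: min=5, max=7
  Northeast: min=6, max=12
  South: min=5, max=5
  Southwest: min=7, max=7
  West: min=1, max=11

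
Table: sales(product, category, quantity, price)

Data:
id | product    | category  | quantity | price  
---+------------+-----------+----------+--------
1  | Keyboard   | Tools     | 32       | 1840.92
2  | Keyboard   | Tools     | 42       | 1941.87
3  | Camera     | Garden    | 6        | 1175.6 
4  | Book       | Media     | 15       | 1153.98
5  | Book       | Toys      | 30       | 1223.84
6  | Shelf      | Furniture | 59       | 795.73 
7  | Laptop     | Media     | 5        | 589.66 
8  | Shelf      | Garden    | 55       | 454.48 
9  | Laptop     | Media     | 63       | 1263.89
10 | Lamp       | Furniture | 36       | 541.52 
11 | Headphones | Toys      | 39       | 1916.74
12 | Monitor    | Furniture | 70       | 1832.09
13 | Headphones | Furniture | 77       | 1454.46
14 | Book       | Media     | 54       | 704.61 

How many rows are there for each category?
SELECT category, COUNT(*) as count
FROM sales
GROUP BY category

Result:
  Furniture: 4
  Garden: 2
  Media: 4
  Tools: 2
  Toys: 2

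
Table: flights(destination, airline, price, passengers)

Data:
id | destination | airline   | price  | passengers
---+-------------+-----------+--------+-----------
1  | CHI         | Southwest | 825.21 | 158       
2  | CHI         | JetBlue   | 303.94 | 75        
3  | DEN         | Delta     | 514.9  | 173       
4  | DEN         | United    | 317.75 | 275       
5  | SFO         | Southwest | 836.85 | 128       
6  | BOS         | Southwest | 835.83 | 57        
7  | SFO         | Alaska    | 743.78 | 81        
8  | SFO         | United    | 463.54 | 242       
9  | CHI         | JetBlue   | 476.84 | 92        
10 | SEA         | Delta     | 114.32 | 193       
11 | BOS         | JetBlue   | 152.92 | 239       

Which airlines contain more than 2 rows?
SELECT airline, COUNT(*) as cnt
FROM flights
GROUP BY airline
HAVING COUNT(*) > 2

Result:
  JetBlue: 3
  Southwest: 3

Note: HAVING filters groups after aggregation, WHERE filters rows before.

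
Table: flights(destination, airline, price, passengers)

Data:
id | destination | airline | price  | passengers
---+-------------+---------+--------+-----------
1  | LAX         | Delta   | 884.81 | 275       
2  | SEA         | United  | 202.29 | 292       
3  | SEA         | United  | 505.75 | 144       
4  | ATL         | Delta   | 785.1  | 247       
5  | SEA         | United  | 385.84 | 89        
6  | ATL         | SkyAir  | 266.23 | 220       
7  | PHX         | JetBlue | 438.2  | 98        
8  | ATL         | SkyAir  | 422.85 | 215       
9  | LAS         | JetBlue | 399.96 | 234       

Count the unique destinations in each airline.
SELECT airline, COUNT(DISTINCT destination)
FROM flights
GROUP BY airline

Result:
  Delta: 2 distinct
  JetBlue: 2 distinct
  SkyAir: 1 distinct
  United: 1 distinct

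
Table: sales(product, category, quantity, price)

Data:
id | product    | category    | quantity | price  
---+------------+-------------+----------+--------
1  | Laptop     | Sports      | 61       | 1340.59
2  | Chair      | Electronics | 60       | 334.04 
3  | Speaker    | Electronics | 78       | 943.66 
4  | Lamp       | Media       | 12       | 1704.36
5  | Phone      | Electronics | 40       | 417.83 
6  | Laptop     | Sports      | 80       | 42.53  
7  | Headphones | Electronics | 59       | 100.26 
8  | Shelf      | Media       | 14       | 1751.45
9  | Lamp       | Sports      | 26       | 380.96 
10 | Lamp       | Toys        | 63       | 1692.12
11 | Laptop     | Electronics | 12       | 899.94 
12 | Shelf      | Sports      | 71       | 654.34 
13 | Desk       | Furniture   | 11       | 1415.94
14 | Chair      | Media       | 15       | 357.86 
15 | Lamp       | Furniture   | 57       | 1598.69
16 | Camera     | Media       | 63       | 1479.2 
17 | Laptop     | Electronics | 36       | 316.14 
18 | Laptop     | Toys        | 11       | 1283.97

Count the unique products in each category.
SELECT category, COUNT(DISTINCT product)
FROM sales
GROUP BY category

Result:
  Electronics: 5 distinct
  Furniture: 2 distinct
  Media: 4 distinct
  Sports: 3 distinct
  Toys: 2 distinct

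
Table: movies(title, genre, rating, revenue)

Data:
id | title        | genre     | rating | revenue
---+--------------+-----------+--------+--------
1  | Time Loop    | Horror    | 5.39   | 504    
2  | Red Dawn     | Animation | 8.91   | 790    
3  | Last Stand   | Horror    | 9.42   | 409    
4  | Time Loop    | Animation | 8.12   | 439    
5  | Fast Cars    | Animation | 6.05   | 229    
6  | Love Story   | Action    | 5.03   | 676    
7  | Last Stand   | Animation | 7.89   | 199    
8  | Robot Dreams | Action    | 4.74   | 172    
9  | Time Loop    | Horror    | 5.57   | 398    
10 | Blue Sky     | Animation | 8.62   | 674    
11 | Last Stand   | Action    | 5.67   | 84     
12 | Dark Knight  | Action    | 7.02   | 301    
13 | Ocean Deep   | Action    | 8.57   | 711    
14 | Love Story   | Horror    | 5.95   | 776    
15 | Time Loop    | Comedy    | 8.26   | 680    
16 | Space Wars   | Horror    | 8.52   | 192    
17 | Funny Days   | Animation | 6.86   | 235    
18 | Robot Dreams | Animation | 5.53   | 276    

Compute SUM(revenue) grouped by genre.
SELECT genre, SUM(revenue) as result
FROM movies
GROUP BY genre

Result:
  Action: 1944
  Animation: 2842
  Comedy: 680
  Horror: 2279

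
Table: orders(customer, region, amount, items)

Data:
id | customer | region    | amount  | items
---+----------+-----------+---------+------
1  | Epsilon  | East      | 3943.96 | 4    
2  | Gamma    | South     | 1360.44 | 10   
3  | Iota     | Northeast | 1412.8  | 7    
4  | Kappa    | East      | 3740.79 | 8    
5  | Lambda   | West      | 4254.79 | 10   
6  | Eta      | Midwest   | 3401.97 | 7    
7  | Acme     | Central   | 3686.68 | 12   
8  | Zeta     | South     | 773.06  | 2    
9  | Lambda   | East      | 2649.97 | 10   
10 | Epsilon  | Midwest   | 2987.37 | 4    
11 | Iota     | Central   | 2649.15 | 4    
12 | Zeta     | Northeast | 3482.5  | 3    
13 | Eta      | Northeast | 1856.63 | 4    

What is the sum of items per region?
SELECT region, SUM(items) as result
FROM orders
GROUP BY region

Result:
  Central: 16
  East: 22
  Midwest: 11
  Northeast: 14
  South: 12
  West: 10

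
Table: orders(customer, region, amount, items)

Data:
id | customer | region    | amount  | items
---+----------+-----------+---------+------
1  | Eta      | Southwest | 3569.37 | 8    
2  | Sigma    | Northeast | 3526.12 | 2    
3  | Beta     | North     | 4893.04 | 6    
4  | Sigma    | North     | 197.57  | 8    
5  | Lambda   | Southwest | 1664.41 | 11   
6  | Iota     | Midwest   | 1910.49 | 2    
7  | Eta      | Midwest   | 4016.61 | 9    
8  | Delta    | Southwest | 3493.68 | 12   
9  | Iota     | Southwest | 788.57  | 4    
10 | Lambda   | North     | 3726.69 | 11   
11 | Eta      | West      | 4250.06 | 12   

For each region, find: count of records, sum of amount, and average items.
SELECT region,
       COUNT(*) as cnt,
       SUM(amount) as total_amount,
       AVG(items) as avg_items
FROM orders
GROUP BY region

Result:
  Midwest: 2 records, 5927.10 total amount, 5.50 avg items
  North: 3 records, 8817.30 total amount, 8.33 avg items
  Northeast: 1 records, 3526.12 total amount, 2.00 avg items
  Southwest: 4 records, 9516.03 total amount, 8.75 avg items
  West: 1 records, 4250.06 total amount, 12.00 avg items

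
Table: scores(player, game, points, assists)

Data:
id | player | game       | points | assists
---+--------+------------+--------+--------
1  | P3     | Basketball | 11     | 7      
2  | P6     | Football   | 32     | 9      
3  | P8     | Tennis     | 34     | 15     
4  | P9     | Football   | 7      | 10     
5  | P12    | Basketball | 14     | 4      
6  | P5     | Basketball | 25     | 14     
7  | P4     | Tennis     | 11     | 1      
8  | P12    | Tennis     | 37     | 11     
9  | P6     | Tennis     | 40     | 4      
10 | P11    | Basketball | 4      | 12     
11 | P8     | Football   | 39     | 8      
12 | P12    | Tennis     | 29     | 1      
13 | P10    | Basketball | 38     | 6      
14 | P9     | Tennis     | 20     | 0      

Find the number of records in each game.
SELECT game, COUNT(*) as count
FROM scores
GROUP BY game

Result:
  Basketball: 5
  Football: 3
  Tennis: 6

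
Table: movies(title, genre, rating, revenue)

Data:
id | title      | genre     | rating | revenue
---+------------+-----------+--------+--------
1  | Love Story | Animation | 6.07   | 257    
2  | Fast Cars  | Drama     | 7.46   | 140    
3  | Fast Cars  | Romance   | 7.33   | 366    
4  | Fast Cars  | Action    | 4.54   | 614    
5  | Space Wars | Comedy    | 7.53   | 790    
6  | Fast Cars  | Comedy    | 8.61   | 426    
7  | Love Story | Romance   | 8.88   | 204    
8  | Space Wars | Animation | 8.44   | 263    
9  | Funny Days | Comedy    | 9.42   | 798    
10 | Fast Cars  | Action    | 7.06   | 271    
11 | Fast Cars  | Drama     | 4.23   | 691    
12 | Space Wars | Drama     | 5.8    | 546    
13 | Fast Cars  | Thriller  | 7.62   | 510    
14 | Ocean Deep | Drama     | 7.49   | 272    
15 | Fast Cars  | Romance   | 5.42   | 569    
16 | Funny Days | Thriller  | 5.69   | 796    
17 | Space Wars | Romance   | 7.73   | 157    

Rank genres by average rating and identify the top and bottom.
SELECT genre, AVG(rating)
FROM movies
GROUP BY genre
ORDER BY AVG(rating)

All groups:
  Action: 5.80
  Drama: 6.25
  Thriller: 6.66
  Animation: 7.26
  Romance: 7.34
  Comedy: 8.52

Highest: Comedy (8.52)
Lowest: Action (5.80)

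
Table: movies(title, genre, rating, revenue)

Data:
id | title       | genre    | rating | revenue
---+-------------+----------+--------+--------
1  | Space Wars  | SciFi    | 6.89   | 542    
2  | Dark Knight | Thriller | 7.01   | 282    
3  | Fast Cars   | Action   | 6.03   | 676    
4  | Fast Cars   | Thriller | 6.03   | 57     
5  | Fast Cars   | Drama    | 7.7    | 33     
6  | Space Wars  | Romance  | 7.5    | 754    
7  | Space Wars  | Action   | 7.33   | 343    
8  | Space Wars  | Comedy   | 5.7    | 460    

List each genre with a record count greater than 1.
SELECT genre, COUNT(*) as cnt
FROM movies
GROUP BY genre
HAVING COUNT(*) > 1

Result:
  Action: 2
  Thriller: 2

Note: HAVING filters groups after aggregation, WHERE filters rows before.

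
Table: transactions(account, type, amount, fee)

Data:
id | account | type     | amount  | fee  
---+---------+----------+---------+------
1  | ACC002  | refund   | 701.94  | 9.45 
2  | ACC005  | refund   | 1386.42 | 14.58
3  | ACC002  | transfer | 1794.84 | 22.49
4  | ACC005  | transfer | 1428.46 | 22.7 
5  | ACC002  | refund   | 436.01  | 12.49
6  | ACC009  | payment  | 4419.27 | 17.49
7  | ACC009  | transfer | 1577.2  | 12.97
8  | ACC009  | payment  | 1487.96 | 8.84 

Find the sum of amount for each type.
SELECT type, SUM(amount) as result
FROM transactions
GROUP BY type

Result:
  payment: 5907.23
  refund: 2524.37
  transfer: 4800.50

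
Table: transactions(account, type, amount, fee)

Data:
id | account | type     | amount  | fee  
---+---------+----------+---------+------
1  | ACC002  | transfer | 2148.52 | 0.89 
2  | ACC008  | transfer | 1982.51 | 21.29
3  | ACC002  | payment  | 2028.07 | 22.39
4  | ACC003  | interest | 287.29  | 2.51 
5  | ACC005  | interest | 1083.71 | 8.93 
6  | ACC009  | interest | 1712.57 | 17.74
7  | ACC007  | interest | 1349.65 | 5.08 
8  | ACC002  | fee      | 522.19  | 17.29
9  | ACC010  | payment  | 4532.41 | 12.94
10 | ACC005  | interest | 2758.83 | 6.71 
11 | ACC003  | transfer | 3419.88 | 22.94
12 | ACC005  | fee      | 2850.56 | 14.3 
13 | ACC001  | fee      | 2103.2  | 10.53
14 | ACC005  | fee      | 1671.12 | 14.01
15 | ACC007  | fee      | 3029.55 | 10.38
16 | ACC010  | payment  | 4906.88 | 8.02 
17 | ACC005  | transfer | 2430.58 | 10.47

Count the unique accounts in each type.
SELECT type, COUNT(DISTINCT account)
FROM transactions
GROUP BY type

Result:
  fee: 4 distinct
  interest: 4 distinct
  payment: 2 distinct
  transfer: 4 distinct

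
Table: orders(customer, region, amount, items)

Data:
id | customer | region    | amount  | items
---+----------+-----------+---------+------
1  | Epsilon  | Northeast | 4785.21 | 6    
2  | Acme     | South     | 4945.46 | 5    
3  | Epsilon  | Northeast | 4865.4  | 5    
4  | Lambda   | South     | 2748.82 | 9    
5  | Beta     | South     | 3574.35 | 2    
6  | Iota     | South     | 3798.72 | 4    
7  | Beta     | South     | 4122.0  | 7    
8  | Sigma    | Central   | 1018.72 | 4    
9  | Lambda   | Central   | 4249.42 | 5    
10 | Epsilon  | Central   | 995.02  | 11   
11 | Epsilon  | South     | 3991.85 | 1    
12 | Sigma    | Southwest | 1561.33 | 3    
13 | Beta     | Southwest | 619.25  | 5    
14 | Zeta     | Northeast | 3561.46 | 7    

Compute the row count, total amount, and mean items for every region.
SELECT region,
       COUNT(*) as cnt,
       SUM(amount) as total_amount,
       AVG(items) as avg_items
FROM orders
GROUP BY region

Result:
  Central: 3 records, 6263.16 total amount, 6.67 avg items
  Northeast: 3 records, 13212.07 total amount, 6.00 avg items
  South: 6 records, 23181.20 total amount, 4.67 avg items
  Southwest: 2 records, 2180.58 total amount, 4.00 avg items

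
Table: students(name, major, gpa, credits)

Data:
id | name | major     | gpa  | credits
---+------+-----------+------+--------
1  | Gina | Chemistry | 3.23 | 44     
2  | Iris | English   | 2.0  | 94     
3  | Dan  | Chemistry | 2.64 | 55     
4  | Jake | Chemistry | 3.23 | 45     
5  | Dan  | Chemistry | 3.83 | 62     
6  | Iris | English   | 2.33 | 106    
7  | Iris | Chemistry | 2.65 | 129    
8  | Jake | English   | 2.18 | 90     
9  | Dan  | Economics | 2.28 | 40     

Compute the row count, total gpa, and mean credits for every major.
SELECT major,
       COUNT(*) as cnt,
       SUM(gpa) as total_gpa,
       AVG(credits) as avg_credits
FROM students
GROUP BY major

Result:
  Chemistry: 5 records, 15.58 total gpa, 67.00 avg credits
  Economics: 1 records, 2.28 total gpa, 40.00 avg credits
  English: 3 records, 6.51 total gpa, 96.67 avg credits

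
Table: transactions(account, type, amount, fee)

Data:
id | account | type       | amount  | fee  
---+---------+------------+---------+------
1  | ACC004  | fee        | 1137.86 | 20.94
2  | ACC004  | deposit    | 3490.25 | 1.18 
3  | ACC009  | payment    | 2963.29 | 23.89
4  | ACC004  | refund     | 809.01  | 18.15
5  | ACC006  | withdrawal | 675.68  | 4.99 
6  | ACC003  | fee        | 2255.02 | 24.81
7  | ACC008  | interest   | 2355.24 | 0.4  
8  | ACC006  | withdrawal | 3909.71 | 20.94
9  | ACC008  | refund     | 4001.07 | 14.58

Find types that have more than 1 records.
SELECT type, COUNT(*) as cnt
FROM transactions
GROUP BY type
HAVING COUNT(*) > 1

Result:
  fee: 2
  refund: 2
  withdrawal: 2

Note: HAVING filters groups after aggregation, WHERE filters rows before.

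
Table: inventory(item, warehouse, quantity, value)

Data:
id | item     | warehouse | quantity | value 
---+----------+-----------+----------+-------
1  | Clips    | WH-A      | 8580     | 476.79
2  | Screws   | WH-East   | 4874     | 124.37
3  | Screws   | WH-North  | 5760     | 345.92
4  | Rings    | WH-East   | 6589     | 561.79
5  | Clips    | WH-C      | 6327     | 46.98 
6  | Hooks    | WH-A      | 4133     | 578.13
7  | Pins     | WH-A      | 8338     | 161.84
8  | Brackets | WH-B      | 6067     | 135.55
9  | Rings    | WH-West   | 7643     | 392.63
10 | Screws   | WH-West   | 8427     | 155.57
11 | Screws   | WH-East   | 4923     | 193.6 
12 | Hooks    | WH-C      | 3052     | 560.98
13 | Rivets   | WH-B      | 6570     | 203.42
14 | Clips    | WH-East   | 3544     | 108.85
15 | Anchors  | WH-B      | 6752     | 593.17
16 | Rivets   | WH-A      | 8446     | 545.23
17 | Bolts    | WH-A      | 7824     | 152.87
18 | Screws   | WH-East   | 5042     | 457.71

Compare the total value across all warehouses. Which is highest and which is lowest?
SELECT warehouse, SUM(value)
FROM inventory
GROUP BY warehouse
ORDER BY SUM(value)

All groups:
  WH-North: 345.92
  WH-West: 548.20
  WH-C: 607.96
  WH-B: 932.14
  WH-East: 1446.32
  WH-A: 1914.86

Highest: WH-A (1914.86)
Lowest: WH-North (345.92)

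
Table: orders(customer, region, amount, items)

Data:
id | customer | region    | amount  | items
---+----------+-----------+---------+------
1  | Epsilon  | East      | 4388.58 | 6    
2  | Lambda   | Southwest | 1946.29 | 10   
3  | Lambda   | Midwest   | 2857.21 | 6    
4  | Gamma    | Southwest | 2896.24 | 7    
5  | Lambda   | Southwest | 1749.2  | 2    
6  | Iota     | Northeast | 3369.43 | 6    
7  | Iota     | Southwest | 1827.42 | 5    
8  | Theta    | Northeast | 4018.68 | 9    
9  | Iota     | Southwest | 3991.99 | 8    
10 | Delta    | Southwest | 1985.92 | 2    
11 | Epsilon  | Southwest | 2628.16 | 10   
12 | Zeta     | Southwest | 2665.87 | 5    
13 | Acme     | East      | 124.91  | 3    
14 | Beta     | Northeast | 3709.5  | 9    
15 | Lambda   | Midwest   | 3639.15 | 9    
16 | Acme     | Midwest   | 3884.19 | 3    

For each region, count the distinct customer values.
SELECT region, COUNT(DISTINCT customer)
FROM orders
GROUP BY region

Result:
  East: 2 distinct
  Midwest: 2 distinct
  Northeast: 3 distinct
  Southwest: 6 distinct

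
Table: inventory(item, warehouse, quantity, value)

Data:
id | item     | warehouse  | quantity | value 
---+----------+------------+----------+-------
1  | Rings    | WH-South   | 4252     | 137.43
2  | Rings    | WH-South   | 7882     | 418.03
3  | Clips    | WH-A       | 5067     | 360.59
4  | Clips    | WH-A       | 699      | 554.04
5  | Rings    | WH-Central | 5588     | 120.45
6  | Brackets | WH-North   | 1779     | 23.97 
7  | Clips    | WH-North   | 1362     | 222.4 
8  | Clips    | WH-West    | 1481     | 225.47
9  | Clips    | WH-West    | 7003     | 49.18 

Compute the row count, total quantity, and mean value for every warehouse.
SELECT warehouse,
       COUNT(*) as cnt,
       SUM(quantity) as total_quantity,
       AVG(value) as avg_value
FROM inventory
GROUP BY warehouse

Result:
  WH-A: 2 records, 5766 total quantity, 457.32 avg value
  WH-Central: 1 records, 5588 total quantity, 120.45 avg value
  WH-North: 2 records, 3141 total quantity, 123.19 avg value
  WH-South: 2 records, 12134 total quantity, 277.73 avg value
  WH-West: 2 records, 8484 total quantity, 137.33 avg value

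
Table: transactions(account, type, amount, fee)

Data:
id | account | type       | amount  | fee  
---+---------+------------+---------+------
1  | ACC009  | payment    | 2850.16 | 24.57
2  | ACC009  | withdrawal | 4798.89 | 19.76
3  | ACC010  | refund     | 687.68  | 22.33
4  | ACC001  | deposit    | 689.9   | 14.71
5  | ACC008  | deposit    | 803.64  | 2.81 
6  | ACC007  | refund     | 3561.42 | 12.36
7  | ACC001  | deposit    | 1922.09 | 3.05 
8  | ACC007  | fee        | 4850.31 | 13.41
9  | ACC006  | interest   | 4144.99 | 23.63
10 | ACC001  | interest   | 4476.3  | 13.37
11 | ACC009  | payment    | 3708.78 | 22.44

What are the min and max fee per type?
SELECT type, MIN(fee), MAX(fee)
FROM transactions
GROUP BY type

Result:
  deposit: min=2.81, max=14.71
  fee: min=13.41, max=13.41
  interest: min=13.37, max=23.63
  payment: min=22.44, max=24.57
  refund: min=12.36, max=22.33
  withdrawal: min=19.76, max=19.76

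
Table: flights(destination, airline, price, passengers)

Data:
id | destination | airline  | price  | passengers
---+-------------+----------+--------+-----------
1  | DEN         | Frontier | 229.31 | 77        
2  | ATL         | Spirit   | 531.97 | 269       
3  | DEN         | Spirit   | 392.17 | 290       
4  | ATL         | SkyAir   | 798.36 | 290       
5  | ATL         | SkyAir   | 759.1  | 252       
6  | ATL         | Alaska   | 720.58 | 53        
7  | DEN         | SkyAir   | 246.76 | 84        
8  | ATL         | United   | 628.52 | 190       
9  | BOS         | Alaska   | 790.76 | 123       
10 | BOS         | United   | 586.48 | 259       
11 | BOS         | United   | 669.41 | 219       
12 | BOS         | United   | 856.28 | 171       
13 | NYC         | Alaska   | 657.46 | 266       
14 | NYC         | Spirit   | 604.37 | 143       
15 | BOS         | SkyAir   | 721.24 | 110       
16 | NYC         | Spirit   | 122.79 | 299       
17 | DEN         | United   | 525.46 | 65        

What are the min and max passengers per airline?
SELECT airline, MIN(passengers), MAX(passengers)
FROM flights
GROUP BY airline

Result:
  Alaska: min=53, max=266
  Frontier: min=77, max=77
  SkyAir: min=84, max=290
  Spirit: min=143, max=299
  United: min=65, max=259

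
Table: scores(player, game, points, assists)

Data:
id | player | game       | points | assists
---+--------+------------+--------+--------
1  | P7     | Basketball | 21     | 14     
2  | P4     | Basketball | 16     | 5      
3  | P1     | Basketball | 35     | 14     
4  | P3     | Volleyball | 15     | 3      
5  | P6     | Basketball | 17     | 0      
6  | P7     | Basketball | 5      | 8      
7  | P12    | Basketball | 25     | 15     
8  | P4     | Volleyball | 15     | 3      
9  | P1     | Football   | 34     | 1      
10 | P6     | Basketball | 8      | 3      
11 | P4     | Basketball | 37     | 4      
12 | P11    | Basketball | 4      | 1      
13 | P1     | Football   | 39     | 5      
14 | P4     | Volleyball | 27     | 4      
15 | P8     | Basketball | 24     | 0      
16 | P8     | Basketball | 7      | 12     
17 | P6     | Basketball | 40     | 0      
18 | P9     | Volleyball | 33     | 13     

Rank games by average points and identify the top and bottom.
SELECT game, AVG(points)
FROM scores
GROUP BY game
ORDER BY AVG(points)

All groups:
  Basketball: 19.92
  Volleyball: 22.50
  Football: 36.50

Highest: Football (36.50)
Lowest: Basketball (19.92)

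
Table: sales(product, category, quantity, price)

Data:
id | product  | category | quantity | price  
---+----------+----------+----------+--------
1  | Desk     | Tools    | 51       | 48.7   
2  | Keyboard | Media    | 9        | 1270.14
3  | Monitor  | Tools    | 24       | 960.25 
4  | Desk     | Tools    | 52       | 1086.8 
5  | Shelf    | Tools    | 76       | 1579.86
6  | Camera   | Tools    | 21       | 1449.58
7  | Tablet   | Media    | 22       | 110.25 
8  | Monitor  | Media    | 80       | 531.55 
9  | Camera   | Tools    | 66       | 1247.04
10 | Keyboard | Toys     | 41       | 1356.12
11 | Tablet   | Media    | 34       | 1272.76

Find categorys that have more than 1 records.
SELECT category, COUNT(*) as cnt
FROM sales
GROUP BY category
HAVING COUNT(*) > 1

Result:
  Media: 4
  Tools: 6

Note: HAVING filters groups after aggregation, WHERE filters rows before.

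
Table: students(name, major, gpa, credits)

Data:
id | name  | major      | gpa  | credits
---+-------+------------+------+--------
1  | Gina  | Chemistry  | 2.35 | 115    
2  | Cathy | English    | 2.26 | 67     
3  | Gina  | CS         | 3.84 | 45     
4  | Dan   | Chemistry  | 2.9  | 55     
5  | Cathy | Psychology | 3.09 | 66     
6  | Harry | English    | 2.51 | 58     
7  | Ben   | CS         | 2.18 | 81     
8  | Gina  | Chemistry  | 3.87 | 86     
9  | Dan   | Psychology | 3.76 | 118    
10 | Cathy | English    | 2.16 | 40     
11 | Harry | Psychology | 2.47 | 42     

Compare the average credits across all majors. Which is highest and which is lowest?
SELECT major, AVG(credits)
FROM students
GROUP BY major
ORDER BY AVG(credits)

All groups:
  English: 55.00
  CS: 63.00
  Psychology: 75.33
  Chemistry: 85.33

Highest: Chemistry (85.33)
Lowest: English (55.00)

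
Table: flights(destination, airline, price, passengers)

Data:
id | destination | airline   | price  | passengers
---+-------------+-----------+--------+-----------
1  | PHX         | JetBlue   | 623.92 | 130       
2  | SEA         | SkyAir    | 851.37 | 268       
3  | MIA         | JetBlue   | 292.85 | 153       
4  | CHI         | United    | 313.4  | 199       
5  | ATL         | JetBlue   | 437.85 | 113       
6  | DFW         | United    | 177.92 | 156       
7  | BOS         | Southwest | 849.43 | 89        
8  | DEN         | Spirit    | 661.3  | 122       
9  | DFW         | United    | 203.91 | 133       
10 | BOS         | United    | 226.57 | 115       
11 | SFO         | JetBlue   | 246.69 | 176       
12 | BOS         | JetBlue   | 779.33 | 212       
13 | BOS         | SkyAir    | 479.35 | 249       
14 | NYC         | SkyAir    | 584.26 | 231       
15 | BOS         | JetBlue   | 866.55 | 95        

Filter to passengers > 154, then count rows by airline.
SELECT airline, COUNT(*)
FROM flights
WHERE passengers > 154
GROUP BY airline

Note: WHERE filters rows before grouping.

Result:
  JetBlue: 2
  SkyAir: 3
  United: 2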